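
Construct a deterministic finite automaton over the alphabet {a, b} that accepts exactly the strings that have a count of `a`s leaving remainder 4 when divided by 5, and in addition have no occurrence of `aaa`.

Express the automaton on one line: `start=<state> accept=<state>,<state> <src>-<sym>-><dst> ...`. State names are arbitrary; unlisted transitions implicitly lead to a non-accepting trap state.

Run two small machines in parallel and take their product. The first has 5 states tracking the count of `a`s modulo 5; the second has 4 states tracking partial matches of the forbidden pattern `aaa`. A product state is a pair (one from each), accepting exactly when both do.
20 states suffice.
          a    b  
>  q0     q1   q0 
   q1     q2   q3 
   q2     q4   q5 
   q3     q6   q3 
   q4     q7   q4 
   q5     q8   q5 
   q6     q9   q5 
   q7    q10   q7 
   q8    q11  q12 
   q9     q7  q12 
   q10   q13  q10 
 * q11   q10  q14 
   q12   q15  q12 
   q13   q16  q13 
 * q14   q17  q14 
 * q15   q18  q14 
   q16    q4  q16 
   q17   q19   q0 
   q18   q13   q0 
   q19   q16   q3 
(> = start, * = accepting)

start=q0 accept=q11,q14,q15 q0-a->q1 q0-b->q0 q1-a->q2 q1-b->q3 q2-a->q4 q2-b->q5 q3-a->q6 q3-b->q3 q4-a->q7 q4-b->q4 q5-a->q8 q5-b->q5 q6-a->q9 q6-b->q5 q7-a->q10 q7-b->q7 q8-a->q11 q8-b->q12 q9-a->q7 q9-b->q12 q10-a->q13 q10-b->q10 q11-a->q10 q11-b->q14 q12-a->q15 q12-b->q12 q13-a->q16 q13-b->q13 q14-a->q17 q14-b->q14 q15-a->q18 q15-b->q14 q16-a->q4 q16-b->q16 q17-a->q19 q17-b->q0 q18-a->q13 q18-b->q0 q19-a->q16 q19-b->q3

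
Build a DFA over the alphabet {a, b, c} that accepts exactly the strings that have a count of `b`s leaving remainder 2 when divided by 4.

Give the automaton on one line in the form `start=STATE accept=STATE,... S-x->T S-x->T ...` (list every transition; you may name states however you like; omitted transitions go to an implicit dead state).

Keep the running count of `b`s modulo 4: each `b` advances along the cycle q0 → q1 → q2 → q3 → q0 while other symbols loop. Accept at q2.
4 states suffice.
        a   b   c  
>  q0   q0  q1  q0 
   q1   q1  q2  q1 
 * q2   q2  q3  q2 
   q3   q3  q0  q3 
(> = start, * = accepting)

start=q0 accept=q2 q0-a->q0 q0-b->q1 q0-c->q0 q1-a->q1 q1-b->q2 q1-c->q1 q2-a->q2 q2-b->q3 q2-c->q2 q3-a->q3 q3-b->q0 q3-c->q3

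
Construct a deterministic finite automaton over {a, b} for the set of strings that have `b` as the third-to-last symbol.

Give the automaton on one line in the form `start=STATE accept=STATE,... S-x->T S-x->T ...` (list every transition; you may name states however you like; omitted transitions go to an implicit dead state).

Because acceptance depends on a position counted from the end, the machine has to buffer the most recent 3 symbols. Make each state the string of the last up-to-3 symbols read; on input `x` shift the window left and append `x`. Accept when the buffered window has length 3 and begins with `b`.
15 states suffice.
          a    b  
>  S0     S1   S2 
   S1     S3   S4 
   S2     S5   S6 
   S3     S7   S8 
   S4     S9  S10 
   S5    S11  S12 
   S6    S13  S14 
   S7     S7   S8 
   S8     S9  S10 
   S9    S11  S12 
   S10   S13  S14 
 * S11    S7   S8 
 * S12    S9  S10 
 * S13   S11  S12 
 * S14   S13  S14 
(> = start, * = accepting)

start=S0 accept=S11,S12,S13,S14 S0-a->S1 S0-b->S2 S1-a->S3 S1-b->S4 S2-a->S5 S2-b->S6 S3-a->S7 S3-b->S8 S4-a->S9 S4-b->S10 S5-a->S11 S5-b->S12 S6-a->S13 S6-b->S14 S7-a->S7 S7-b->S8 S8-a->S9 S8-b->S10 S9-a->S11 S9-b->S12 S10-a->S13 S10-b->S14 S11-a->S7 S11-b->S8 S12-a->S9 S12-b->S10 S13-a->S11 S13-b->S12 S14-a->S13 S14-b->S14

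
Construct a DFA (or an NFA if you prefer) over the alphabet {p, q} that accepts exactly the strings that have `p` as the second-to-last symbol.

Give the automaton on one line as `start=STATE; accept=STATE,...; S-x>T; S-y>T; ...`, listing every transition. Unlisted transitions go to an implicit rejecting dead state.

Because acceptance depends on a position counted from the end, the machine has to buffer the most recent 2 symbols. Make each state the string of the last up-to-2 symbols read; on input `x` shift the window left and append `x`. Accept when the buffered window has length 2 and begins with `p`.
A 7-state machine:
       p  q 
>  A   B  C 
   B   D  E 
   C   F  G 
 * D   D  E 
 * E   F  G 
   F   D  E 
   G   F  G 
(> = start, * = accepting)

start=A; accept=D,E; A-p>B; A-q>C; B-p>D; B-q>E; C-p>F; C-q>G; D-p>D; D-q>E; E-p>F; E-q>G; F-p>D; F-q>E; G-p>F; G-q>G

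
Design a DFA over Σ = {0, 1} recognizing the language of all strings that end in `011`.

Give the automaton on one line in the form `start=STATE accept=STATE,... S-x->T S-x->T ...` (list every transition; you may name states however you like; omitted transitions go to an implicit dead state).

start=q0 accept=q3 q0-0->q1 q0-1->q0 q1-0->q1 q1-1->q2 q2-0->q1 q2-1->q3 q3-0->q1 q3-1->q0

Let each state record the length of the longest suffix of the input read so far that is also a prefix of `011`. q1 means the last symbol is `0`; q2 means the last 2 symbols are `01`; q3 means the last 3 symbols are `011`. Accept only at q3, where the string currently ends in `011`.
        0   1  
>  q0   q1  q0 
   q1   q1  q2 
   q2   q1  q3 
 * q3   q1  q0 
(> = start, * = accepting)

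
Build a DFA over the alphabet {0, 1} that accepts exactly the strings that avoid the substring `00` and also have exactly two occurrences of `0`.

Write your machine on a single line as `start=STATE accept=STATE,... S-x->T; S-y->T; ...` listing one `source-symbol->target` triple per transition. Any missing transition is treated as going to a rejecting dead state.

Build one automaton per condition and run them in lockstep. The first has 3 states tracking partial matches of the forbidden pattern `00`; the second has 4 states tracking the count of `0`s, saturating at 3. A product state is a pair (one from each), accepting exactly when both do. Equivalent product states are then merged.
5 states suffice.
       0  1 
>  A   B  A 
   B   C  D 
   C   C  C 
   D   E  D 
 * E   C  E 
(> = start, * = accepting)

start=A; accept=E; A-0->B; A-1->A; B-0->C; B-1->D; C-0->C; C-1->C; D-0->E; D-1->D; E-0->C; E-1->E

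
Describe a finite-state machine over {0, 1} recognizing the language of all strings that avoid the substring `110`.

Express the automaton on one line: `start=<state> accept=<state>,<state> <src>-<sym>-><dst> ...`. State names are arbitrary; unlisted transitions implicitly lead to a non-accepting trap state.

start=A accept=A,B,C A-0->A A-1->B B-0->A B-1->C C-0->D C-1->C D-0->D D-1->D

Track partial matches of the forbidden pattern `110`. State D is a dead state reached once `110` has occurred; every other state accepts. A means no part of `110` is currently matched.
A 4-state machine:
       0  1 
>* A   A  B 
 * B   A  C 
 * C   D  C 
   D   D  D 
(> = start, * = accepting)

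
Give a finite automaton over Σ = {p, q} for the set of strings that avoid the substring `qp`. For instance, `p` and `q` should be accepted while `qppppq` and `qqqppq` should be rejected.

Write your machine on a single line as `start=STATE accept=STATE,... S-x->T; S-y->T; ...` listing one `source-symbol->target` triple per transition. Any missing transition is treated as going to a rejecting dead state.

Track partial matches of the forbidden pattern `qp`. State C is a dead state reached once `qp` has occurred; every other state accepts. A means no part of `qp` is currently matched.
With 3 states:
       p  q 
>* A   A  B 
 * B   C  B 
   C   C  C 
(> = start, * = accepting)

start=A; accept=A,B; A-p->A; A-q->B; B-p->C; B-q->B; C-p->C; C-q->C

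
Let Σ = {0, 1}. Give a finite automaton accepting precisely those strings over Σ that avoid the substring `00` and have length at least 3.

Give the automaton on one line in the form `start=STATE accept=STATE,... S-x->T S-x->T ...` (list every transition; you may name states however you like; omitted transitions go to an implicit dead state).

start=s0 accept=s6,s7 s0-0->s1 s0-1->s2 s1-0->s3 s1-1->s4 s2-0->s5 s2-1->s4 s3-0->s3 s3-1->s3 s4-0->s6 s4-1->s7 s5-0->s3 s5-1->s7 s6-0->s3 s6-1->s7 s7-0->s6 s7-1->s7

Run two small machines in parallel and take their product. The first has 3 states tracking partial matches of the forbidden pattern `00`; the second has 5 states tracking the input length, saturating at 4. A product state is a pair (one from each), accepting exactly when both do. Minimizing collapses redundant product states.
An 8-state machine:
        0   1  
>  s0   s1  s2 
   s1   s3  s4 
   s2   s5  s4 
   s3   s3  s3 
   s4   s6  s7 
   s5   s3  s7 
 * s6   s3  s7 
 * s7   s6  s7 
(> = start, * = accepting)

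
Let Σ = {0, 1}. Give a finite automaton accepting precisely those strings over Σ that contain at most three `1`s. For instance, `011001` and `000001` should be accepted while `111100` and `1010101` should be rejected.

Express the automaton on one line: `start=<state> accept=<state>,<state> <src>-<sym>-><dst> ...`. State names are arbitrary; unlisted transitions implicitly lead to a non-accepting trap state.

Only the number of `1`s matters, and only up to 4. Make a chain A → B → C → D → E advanced by each `1` (with E absorbing); every other symbol self-loops. The accepting set is {A, B, C, D}.
With 5 states:
       0  1 
>* A   A  B 
 * B   B  C 
 * C   C  D 
 * D   D  E 
   E   E  E 
(> = start, * = accepting)

start=A accept=A,B,C,D A-0->A A-1->B B-0->B B-1->C C-0->C C-1->D D-0->D D-1->E E-0->E E-1->E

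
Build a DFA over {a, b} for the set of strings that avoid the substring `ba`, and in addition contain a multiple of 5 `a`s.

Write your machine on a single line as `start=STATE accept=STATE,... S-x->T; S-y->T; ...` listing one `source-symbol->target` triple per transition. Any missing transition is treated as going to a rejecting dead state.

start=q0; accept=q0,q2; q0-a->q1; q0-b->q2; q1-a->q3; q1-b->q4; q2-a->q5; q2-b->q2; q3-a->q6; q3-b->q7; q4-a->q8; q4-b->q4; q5-a->q8; q5-b->q5; q6-a->q9; q6-b->q10; q7-a->q11; q7-b->q7; q8-a->q11; q8-b->q8; q9-a->q0; q9-b->q12; q10-a->q13; q10-b->q10; q11-a->q13; q11-b->q11; q12-a->q14; q12-b->q12; q13-a->q14; q13-b->q13; q14-a->q5; q14-b->q14

Build one automaton per condition and run them in lockstep. One (3 states) tracks partial matches of the forbidden pattern `ba`; the other (5 states) tracks the count of `a`s modulo 5. Each combined state is a pair, one component from each; accept when both components accept.
A 15-state machine:
          a    b  
>* q0     q1   q2 
   q1     q3   q4 
 * q2     q5   q2 
   q3     q6   q7 
   q4     q8   q4 
   q5     q8   q5 
   q6     q9  q10 
   q7    q11   q7 
   q8    q11   q8 
   q9     q0  q12 
   q10   q13  q10 
   q11   q13  q11 
   q12   q14  q12 
   q13   q14  q13 
   q14    q5  q14 
(> = start, * = accepting)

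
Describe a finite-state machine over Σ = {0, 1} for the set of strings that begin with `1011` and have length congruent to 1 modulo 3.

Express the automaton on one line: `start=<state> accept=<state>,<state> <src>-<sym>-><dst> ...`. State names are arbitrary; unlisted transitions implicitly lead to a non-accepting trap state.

start=S0 accept=S7 S0-0->S1 S0-1->S2 S1-0->S3 S1-1->S3 S2-0->S4 S2-1->S3 S3-0->S5 S3-1->S5 S4-0->S5 S4-1->S6 S5-0->S1 S5-1->S1 S6-0->S1 S6-1->S7 S7-0->S8 S7-1->S8 S8-0->S9 S8-1->S9 S9-0->S7 S9-1->S7

Handle the two conditions separately and then intersect. The first has 6 states tracking whether the input so far still matches the prefix `1011`; the second has 3 states tracking the input length modulo 3. A product state is a pair (one from each), accepting exactly when both do.
10 states suffice.
        0   1  
>  S0   S1  S2 
   S1   S3  S3 
   S2   S4  S3 
   S3   S5  S5 
   S4   S5  S6 
   S5   S1  S1 
   S6   S1  S7 
 * S7   S8  S8 
   S8   S9  S9 
   S9   S7  S7 
(> = start, * = accepting)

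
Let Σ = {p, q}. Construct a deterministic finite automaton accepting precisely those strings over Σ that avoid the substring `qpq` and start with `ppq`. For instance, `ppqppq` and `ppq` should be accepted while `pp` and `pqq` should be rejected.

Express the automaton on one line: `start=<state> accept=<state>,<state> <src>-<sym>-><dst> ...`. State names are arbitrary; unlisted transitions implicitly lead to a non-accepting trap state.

Handle the two conditions separately and then intersect. One (4 states) tracks partial matches of the forbidden pattern `qpq`; the other (5 states) tracks whether the input so far still matches the prefix `ppq`. Each combined state is a pair, one component from each; accept when both components accept. After merging equivalent states the machine shrinks.
7 states suffice.
       p  q 
>  A   B  C 
   B   D  C 
   C   C  C 
   D   C  E 
 * E   F  E 
 * F   G  C 
 * G   G  E 
(> = start, * = accepting)

start=A accept=E,F,G A-p->B A-q->C B-p->D B-q->C C-p->C C-q->C D-p->C D-q->E E-p->F E-q->E F-p->G F-q->C G-p->G G-q->E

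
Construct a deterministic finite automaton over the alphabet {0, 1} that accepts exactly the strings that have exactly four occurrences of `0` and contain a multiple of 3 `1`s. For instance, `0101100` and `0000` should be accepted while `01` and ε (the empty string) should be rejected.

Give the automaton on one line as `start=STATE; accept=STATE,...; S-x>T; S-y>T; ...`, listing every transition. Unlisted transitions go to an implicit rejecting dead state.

Handle the two conditions separately and then intersect. The first has 6 states tracking the count of `0`s, saturating at 5; the second has 3 states tracking the count of `1`s modulo 3. A product state is a pair (one from each), accepting exactly when both do. After merging equivalent states the machine shrinks.
With 16 states:
          0    1  
>  S0     S1   S2 
   S1     S3   S4 
   S2     S4   S5 
   S3     S6   S7 
   S4     S7   S8 
   S5     S8   S0 
   S6     S9  S10 
   S7    S10  S11 
   S8    S11   S1 
 * S9    S12  S13 
   S10   S13  S14 
   S11   S14   S3 
   S12   S12  S12 
   S13   S12  S15 
   S14   S15   S6 
   S15   S12   S9 
(> = start, * = accepting)

start=S0; accept=S9; S0-0>S1; S0-1>S2; S1-0>S3; S1-1>S4; S2-0>S4; S2-1>S5; S3-0>S6; S3-1>S7; S4-0>S7; S4-1>S8; S5-0>S8; S5-1>S0; S6-0>S9; S6-1>S10; S7-0>S10; S7-1>S11; S8-0>S11; S8-1>S1; S9-0>S12; S9-1>S13; S10-0>S13; S10-1>S14; S11-0>S14; S11-1>S3; S12-0>S12; S12-1>S12; S13-0>S12; S13-1>S15; S14-0>S15; S14-1>S6; S15-0>S12; S15-1>S9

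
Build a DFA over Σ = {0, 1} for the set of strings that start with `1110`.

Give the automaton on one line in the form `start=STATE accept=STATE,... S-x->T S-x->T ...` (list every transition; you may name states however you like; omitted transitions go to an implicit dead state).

Check the first 4 symbols one by one: S0 through S3 record how many have matched `1110` so far; any wrong symbol goes to the dead state S5. After all 4 match we enter the accepting sink S4.
With 6 states:
        0   1  
>  S0   S5  S1 
   S1   S5  S2 
   S2   S5  S3 
   S3   S4  S5 
 * S4   S4  S4 
   S5   S5  S5 
(> = start, * = accepting)

start=S0 accept=S4 S0-0->S5 S0-1->S1 S1-0->S5 S1-1->S2 S2-0->S5 S2-1->S3 S3-0->S4 S3-1->S5 S4-0->S4 S4-1->S4 S5-0->S5 S5-1->S5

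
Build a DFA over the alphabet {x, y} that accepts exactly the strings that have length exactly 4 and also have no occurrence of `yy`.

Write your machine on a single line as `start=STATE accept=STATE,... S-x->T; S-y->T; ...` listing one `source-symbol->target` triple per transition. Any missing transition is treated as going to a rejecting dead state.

Build one automaton per condition and run them in lockstep. One (6 states) tracks the input length, saturating at 5; the other (3 states) tracks partial matches of the forbidden pattern `yy`. Each combined state is a pair, one component from each; accept when both components accept. Equivalent product states are then merged.
       x  y 
>  A   B  C 
   B   D  E 
   C   D  F 
   D   G  H 
   E   G  F 
   F   F  F 
   G   I  I 
   H   I  F 
 * I   F  F 
(> = start, * = accepting)

start=A; accept=I; A-x->B; A-y->C; B-x->D; B-y->E; C-x->D; C-y->F; D-x->G; D-y->H; E-x->G; E-y->F; F-x->F; F-y->F; G-x->I; G-y->I; H-x->I; H-y->F; I-x->F; I-y->F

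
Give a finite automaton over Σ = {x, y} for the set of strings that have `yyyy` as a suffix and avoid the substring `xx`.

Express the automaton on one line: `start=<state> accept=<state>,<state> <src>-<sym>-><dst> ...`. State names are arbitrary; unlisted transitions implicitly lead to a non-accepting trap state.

Handle the two conditions separately and then intersect. One (5 states) tracks how much of the suffix `yyyy` has currently been matched; the other (3 states) tracks partial matches of the forbidden pattern `xx`. Each combined state is a pair, one component from each; accept when both components accept.
11 states suffice.
          x    y  
>  S0     S1   S2 
   S1     S3   S2 
   S2     S1   S4 
   S3     S3   S5 
   S4     S1   S6 
   S5     S3   S7 
   S6     S1   S8 
   S7     S3   S9 
 * S8     S1   S8 
   S9     S3  S10 
   S10    S3  S10 
(> = start, * = accepting)

start=S0 accept=S8 S0-x->S1 S0-y->S2 S1-x->S3 S1-y->S2 S2-x->S1 S2-y->S4 S3-x->S3 S3-y->S5 S4-x->S1 S4-y->S6 S5-x->S3 S5-y->S7 S6-x->S1 S6-y->S8 S7-x->S3 S7-y->S9 S8-x->S1 S8-y->S8 S9-x->S3 S9-y->S10 S10-x->S3 S10-y->S10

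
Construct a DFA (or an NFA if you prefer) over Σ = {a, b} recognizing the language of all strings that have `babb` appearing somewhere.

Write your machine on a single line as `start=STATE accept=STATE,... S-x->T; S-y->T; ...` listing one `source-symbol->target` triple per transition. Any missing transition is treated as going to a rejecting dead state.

Track how much of `babb` has been matched so far: state s0 is no progress, s4 is the absorbing accept state reached once `babb` has occurred. Intermediate states record partial matches; on a mismatch, fall back to the longest reusable overlap.
A 5-state machine:
        a   b  
>  s0   s0  s1 
   s1   s2  s1 
   s2   s0  s3 
   s3   s2  s4 
 * s4   s4  s4 
(> = start, * = accepting)

start=s0; accept=s4; s0-a->s0; s0-b->s1; s1-a->s2; s1-b->s1; s2-a->s0; s2-b->s3; s3-a->s2; s3-b->s4; s4-a->s4; s4-b->s4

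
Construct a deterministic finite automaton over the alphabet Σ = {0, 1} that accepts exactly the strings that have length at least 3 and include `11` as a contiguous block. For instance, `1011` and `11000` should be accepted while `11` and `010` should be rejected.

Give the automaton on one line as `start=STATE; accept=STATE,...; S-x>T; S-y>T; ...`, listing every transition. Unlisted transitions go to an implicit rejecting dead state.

start=S0; accept=S5; S0-0>S1; S0-1>S2; S1-0>S1; S1-1>S3; S2-0>S1; S2-1>S4; S3-0>S1; S3-1>S5; S4-0>S5; S4-1>S5; S5-0>S5; S5-1>S5

Handle the two conditions separately and then intersect. The first has 5 states tracking the input length, saturating at 4; the second has 3 states tracking whether and how much of `11` has been seen. A product state is a pair (one from each), accepting exactly when both do. Minimizing collapses redundant product states.
With 6 states:
        0   1  
>  S0   S1  S2 
   S1   S1  S3 
   S2   S1  S4 
   S3   S1  S5 
   S4   S5  S5 
 * S5   S5  S5 
(> = start, * = accepting)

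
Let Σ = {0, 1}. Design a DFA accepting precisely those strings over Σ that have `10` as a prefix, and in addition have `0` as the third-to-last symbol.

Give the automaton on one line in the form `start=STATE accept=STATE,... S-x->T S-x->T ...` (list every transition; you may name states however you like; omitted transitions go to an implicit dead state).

Build one automaton per condition and run them in lockstep. One (4 states) tracks whether the input so far still matches the prefix `10`; the other (15 states) tracks the last 3 symbols read. Each combined state is a pair, one component from each; accept when both components accept.
A 23-state machine:
          0    1  
>  q0     q1   q2 
   q1     q3   q4 
   q2     q5   q6 
   q3     q7   q8 
   q4     q9  q10 
   q5    q11  q12 
   q6    q13  q14 
   q7     q7   q8 
   q8     q9  q10 
   q9    q15  q16 
   q10   q13  q14 
   q11   q17  q18 
   q12   q19  q20 
   q13   q15  q16 
   q14   q13  q14 
   q15    q7   q8 
   q16    q9  q10 
 * q17   q17  q18 
 * q18   q19  q20 
 * q19   q11  q12 
 * q20   q21  q22 
   q21   q11  q12 
   q22   q21  q22 
(> = start, * = accepting)

start=q0 accept=q17,q18,q19,q20 q0-0->q1 q0-1->q2 q1-0->q3 q1-1->q4 q2-0->q5 q2-1->q6 q3-0->q7 q3-1->q8 q4-0->q9 q4-1->q10 q5-0->q11 q5-1->q12 q6-0->q13 q6-1->q14 q7-0->q7 q7-1->q8 q8-0->q9 q8-1->q10 q9-0->q15 q9-1->q16 q10-0->q13 q10-1->q14 q11-0->q17 q11-1->q18 q12-0->q19 q12-1->q20 q13-0->q15 q13-1->q16 q14-0->q13 q14-1->q14 q15-0->q7 q15-1->q8 q16-0->q9 q16-1->q10 q17-0->q17 q17-1->q18 q18-0->q19 q18-1->q20 q19-0->q11 q19-1->q12 q20-0->q21 q20-1->q22 q21-0->q11 q21-1->q12 q22-0->q21 q22-1->q22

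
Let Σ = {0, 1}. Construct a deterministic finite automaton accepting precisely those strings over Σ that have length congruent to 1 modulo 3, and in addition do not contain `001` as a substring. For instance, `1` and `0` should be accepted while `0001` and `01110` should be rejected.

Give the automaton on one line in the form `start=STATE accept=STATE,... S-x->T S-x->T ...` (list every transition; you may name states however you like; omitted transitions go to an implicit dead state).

start=q0 accept=q1,q2,q9 q0-0->q1 q0-1->q2 q1-0->q3 q1-1->q4 q2-0->q5 q2-1->q4 q3-0->q6 q3-1->q7 q4-0->q8 q4-1->q0 q5-0->q6 q5-1->q0 q6-0->q9 q6-1->q10 q7-0->q10 q7-1->q10 q8-0->q9 q8-1->q2 q9-0->q3 q9-1->q11 q10-0->q11 q10-1->q11 q11-0->q7 q11-1->q7

Handle the two conditions separately and then intersect. The first has 3 states tracking the input length modulo 3; the second has 4 states tracking partial matches of the forbidden pattern `001`. A product state is a pair (one from each), accepting exactly when both do.
A 12-state machine:
          0    1  
>  q0     q1   q2 
 * q1     q3   q4 
 * q2     q5   q4 
   q3     q6   q7 
   q4     q8   q0 
   q5     q6   q0 
   q6     q9  q10 
   q7    q10  q10 
   q8     q9   q2 
 * q9     q3  q11 
   q10   q11  q11 
   q11    q7   q7 
(> = start, * = accepting)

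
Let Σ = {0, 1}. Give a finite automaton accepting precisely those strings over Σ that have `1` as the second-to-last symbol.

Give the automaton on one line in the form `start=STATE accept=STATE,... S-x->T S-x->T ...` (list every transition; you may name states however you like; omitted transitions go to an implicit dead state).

start=q0 accept=q5,q6 q0-0->q1 q0-1->q2 q1-0->q3 q1-1->q4 q2-0->q5 q2-1->q6 q3-0->q3 q3-1->q4 q4-0->q5 q4-1->q6 q5-0->q3 q5-1->q4 q6-0->q5 q6-1->q6

A DFA must remember the last 2 symbols (since which symbol is second-to-last isn't known until the input ends). Use one state per possible window of the last ≤2 symbols; accept from those whose window starts with `1`.
7 states suffice.
        0   1  
>  q0   q1  q2 
   q1   q3  q4 
   q2   q5  q6 
   q3   q3  q4 
   q4   q5  q6 
 * q5   q3  q4 
 * q6   q5  q6 
(> = start, * = accepting)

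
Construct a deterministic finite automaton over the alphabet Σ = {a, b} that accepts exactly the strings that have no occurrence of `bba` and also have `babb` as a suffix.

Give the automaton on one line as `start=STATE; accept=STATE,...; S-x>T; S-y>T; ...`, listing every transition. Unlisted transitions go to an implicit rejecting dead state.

start=S0; accept=S5; S0-a>S0; S0-b>S1; S1-a>S2; S1-b>S3; S2-a>S0; S2-b>S4; S3-a>S3; S3-b>S3; S4-a>S2; S4-b>S5; S5-a>S3; S5-b>S3

Run two small machines in parallel and take their product. The first has 4 states tracking partial matches of the forbidden pattern `bba`; the second has 5 states tracking how much of the suffix `babb` has currently been matched. A product state is a pair (one from each), accepting exactly when both do. Minimizing collapses redundant product states.
6 states suffice.
        a   b  
>  S0   S0  S1 
   S1   S2  S3 
   S2   S0  S4 
   S3   S3  S3 
   S4   S2  S5 
 * S5   S3  S3 
(> = start, * = accepting)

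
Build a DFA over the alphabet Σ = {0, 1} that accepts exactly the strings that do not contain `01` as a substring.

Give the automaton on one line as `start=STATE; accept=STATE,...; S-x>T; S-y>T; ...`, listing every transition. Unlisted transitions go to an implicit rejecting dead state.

This is the complement of 'contains `01`'. Use the same substring-matching states — s0 through s2 holding how much of `01` has just been matched — but flip the accepting set: everything except the trap s2 accepts.
3 states suffice.
        0   1  
>* s0   s1  s0 
 * s1   s1  s2 
   s2   s2  s2 
(> = start, * = accepting)

start=s0; accept=s0,s1; s0-0>s1; s0-1>s0; s1-0>s1; s1-1>s2; s2-0>s2; s2-1>s2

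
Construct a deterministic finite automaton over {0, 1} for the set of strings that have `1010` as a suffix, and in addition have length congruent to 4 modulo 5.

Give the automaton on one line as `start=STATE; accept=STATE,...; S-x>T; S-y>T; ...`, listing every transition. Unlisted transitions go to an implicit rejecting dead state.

Handle the two conditions separately and then intersect. The first has 5 states tracking how much of the suffix `1010` has currently been matched; the second has 5 states tracking the input length modulo 5. A product state is a pair (one from each), accepting exactly when both do. After merging equivalent states the machine shrinks.
        0   1  
>  s0   s1  s2 
   s1   s3  s3 
   s2   s4  s3 
   s3   s5  s5 
   s4   s5  s6 
   s5   s7  s7 
   s6   s8  s7 
   s7   s0  s0 
 * s8   s0  s0 
(> = start, * = accepting)

start=s0; accept=s8; s0-0>s1; s0-1>s2; s1-0>s3; s1-1>s3; s2-0>s4; s2-1>s3; s3-0>s5; s3-1>s5; s4-0>s5; s4-1>s6; s5-0>s7; s5-1>s7; s6-0>s8; s6-1>s7; s7-0>s0; s7-1>s0; s8-0>s0; s8-1>s0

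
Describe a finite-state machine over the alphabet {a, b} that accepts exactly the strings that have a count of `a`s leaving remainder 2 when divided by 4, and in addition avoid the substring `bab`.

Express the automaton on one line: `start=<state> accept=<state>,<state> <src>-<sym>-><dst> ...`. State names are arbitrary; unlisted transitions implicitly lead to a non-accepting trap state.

start=q0 accept=q3,q7,q8 q0-a->q1 q0-b->q2 q1-a->q3 q1-b->q4 q2-a->q5 q2-b->q2 q3-a->q6 q3-b->q7 q4-a->q8 q4-b->q4 q5-a->q3 q5-b->q9 q6-a->q0 q6-b->q10 q7-a->q11 q7-b->q7 q8-a->q6 q8-b->q12 q9-a->q12 q9-b->q9 q10-a->q13 q10-b->q10 q11-a->q0 q11-b->q14 q12-a->q14 q12-b->q12 q13-a->q1 q13-b->q15 q14-a->q15 q14-b->q14 q15-a->q9 q15-b->q15

Build one automaton per condition and run them in lockstep. The first has 4 states tracking the count of `a`s modulo 4; the second has 4 states tracking partial matches of the forbidden pattern `bab`. A product state is a pair (one from each), accepting exactly when both do.
          a    b  
>  q0     q1   q2 
   q1     q3   q4 
   q2     q5   q2 
 * q3     q6   q7 
   q4     q8   q4 
   q5     q3   q9 
   q6     q0  q10 
 * q7    q11   q7 
 * q8     q6  q12 
   q9    q12   q9 
   q10   q13  q10 
   q11    q0  q14 
   q12   q14  q12 
   q13    q1  q15 
   q14   q15  q14 
   q15    q9  q15 
(> = start, * = accepting)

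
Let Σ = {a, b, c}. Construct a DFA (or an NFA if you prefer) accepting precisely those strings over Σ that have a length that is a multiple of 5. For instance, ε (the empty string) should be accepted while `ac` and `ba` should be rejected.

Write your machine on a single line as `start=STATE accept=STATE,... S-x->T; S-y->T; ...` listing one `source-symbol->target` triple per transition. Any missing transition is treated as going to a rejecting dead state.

start=q0; accept=q0; q0-a->q1; q0-b->q1; q0-c->q1; q1-a->q2; q1-b->q2; q1-c->q2; q2-a->q3; q2-b->q3; q2-c->q3; q3-a->q4; q3-b->q4; q3-c->q4; q4-a->q0; q4-b->q0; q4-c->q0

Count input length modulo 5: every symbol advances one step around the cycle q0 → q1 → q2 → q3 → q4 → q0. Accept at q0.
5 states suffice.
        a   b   c  
>* q0   q1  q1  q1 
   q1   q2  q2  q2 
   q2   q3  q3  q3 
   q3   q4  q4  q4 
   q4   q0  q0  q0 
(> = start, * = accepting)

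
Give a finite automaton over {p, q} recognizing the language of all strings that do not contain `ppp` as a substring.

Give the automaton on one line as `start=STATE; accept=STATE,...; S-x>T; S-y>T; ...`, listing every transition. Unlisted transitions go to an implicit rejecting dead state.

start=S0; accept=S0,S1,S2; S0-p>S1; S0-q>S0; S1-p>S2; S1-q>S0; S2-p>S3; S2-q>S0; S3-p>S3; S3-q>S3

This is the complement of 'contains `ppp`'. Use the same substring-matching states — S0 through S3 holding how much of `ppp` has just been matched — but flip the accepting set: everything except the trap S3 accepts.
With 4 states:
        p   q  
>* S0   S1  S0 
 * S1   S2  S0 
 * S2   S3  S0 
   S3   S3  S3 
(> = start, * = accepting)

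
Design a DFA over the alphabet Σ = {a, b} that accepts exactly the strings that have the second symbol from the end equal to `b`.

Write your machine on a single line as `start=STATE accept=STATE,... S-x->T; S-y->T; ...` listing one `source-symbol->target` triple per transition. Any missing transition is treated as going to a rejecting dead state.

start=s0; accept=s5,s6; s0-a->s1; s0-b->s2; s1-a->s3; s1-b->s4; s2-a->s5; s2-b->s6; s3-a->s3; s3-b->s4; s4-a->s5; s4-b->s6; s5-a->s3; s5-b->s4; s6-a->s5; s6-b->s6

A DFA must remember the last 2 symbols (since which symbol is second-to-last isn't known until the input ends). Use one state per possible window of the last ≤2 symbols; accept from those whose window starts with `b`.
A 7-state machine:
        a   b  
>  s0   s1  s2 
   s1   s3  s4 
   s2   s5  s6 
   s3   s3  s4 
   s4   s5  s6 
 * s5   s3  s4 
 * s6   s5  s6 
(> = start, * = accepting)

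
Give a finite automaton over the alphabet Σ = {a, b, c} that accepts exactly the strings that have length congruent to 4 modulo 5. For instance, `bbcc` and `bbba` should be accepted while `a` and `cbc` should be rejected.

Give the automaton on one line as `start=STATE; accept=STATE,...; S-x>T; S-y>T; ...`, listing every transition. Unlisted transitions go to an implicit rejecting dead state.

Count input length modulo 5: every symbol advances one step around the cycle S0 → S1 → S2 → S3 → S4 → S0. Accept at S4.
5 states suffice.
        a   b   c  
>  S0   S1  S1  S1 
   S1   S2  S2  S2 
   S2   S3  S3  S3 
   S3   S4  S4  S4 
 * S4   S0  S0  S0 
(> = start, * = accepting)

start=S0; accept=S4; S0-a>S1; S0-b>S1; S0-c>S1; S1-a>S2; S1-b>S2; S1-c>S2; S2-a>S3; S2-b>S3; S2-c>S3; S3-a>S4; S3-b>S4; S3-c>S4; S4-a>S0; S4-b>S0; S4-c>S0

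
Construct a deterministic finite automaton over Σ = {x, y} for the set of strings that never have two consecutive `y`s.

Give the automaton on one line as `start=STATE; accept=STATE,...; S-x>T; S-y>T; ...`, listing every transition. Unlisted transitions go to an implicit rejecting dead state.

Track partial matches of the forbidden pattern `yy`. State q2 is a dead state reached once `yy` has occurred; every other state accepts. q0 means no part of `yy` is currently matched.
        x   y  
>* q0   q0  q1 
 * q1   q0  q2 
   q2   q2  q2 
(> = start, * = accepting)

start=q0; accept=q0,q1; q0-x>q0; q0-y>q1; q1-x>q0; q1-y>q2; q2-x>q2; q2-y>q2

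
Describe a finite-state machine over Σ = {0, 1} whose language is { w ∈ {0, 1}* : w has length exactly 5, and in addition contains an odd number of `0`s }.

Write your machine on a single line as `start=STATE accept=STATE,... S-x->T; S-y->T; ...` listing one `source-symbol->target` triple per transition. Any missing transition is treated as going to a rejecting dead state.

Build one automaton per condition and run them in lockstep. The first has 7 states tracking the input length, saturating at 6; the second has 2 states tracking the count of `0`s modulo 2. A product state is a pair (one from each), accepting exactly when both do. After merging equivalent states the machine shrinks.
11 states suffice.
       0  1 
>  A   B  C 
   B   D  E 
   C   E  D 
   D   F  G 
   E   G  F 
   F   H  I 
   G   I  H 
   H   J  K 
   I   K  J 
 * J   K  K 
   K   K  K 
(> = start, * = accepting)

start=A; accept=J; A-0->B; A-1->C; B-0->D; B-1->E; C-0->E; C-1->D; D-0->F; D-1->G; E-0->G; E-1->F; F-0->H; F-1->I; G-0->I; G-1->H; H-0->J; H-1->K; I-0->K; I-1->J; J-0->K; J-1->K; K-0->K; K-1->K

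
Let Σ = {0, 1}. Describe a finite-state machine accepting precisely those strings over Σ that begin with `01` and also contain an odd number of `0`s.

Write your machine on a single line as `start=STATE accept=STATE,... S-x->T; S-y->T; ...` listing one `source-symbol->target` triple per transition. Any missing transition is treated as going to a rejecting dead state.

start=S0; accept=S3; S0-0->S1; S0-1->S2; S1-0->S2; S1-1->S3; S2-0->S4; S2-1->S2; S3-0->S5; S3-1->S3; S4-0->S2; S4-1->S4; S5-0->S3; S5-1->S5

Build one automaton per condition and run them in lockstep. One (4 states) tracks whether the input so far still matches the prefix `01`; the other (2 states) tracks the count of `0`s modulo 2. Each combined state is a pair, one component from each; accept when both components accept.
        0   1  
>  S0   S1  S2 
   S1   S2  S3 
   S2   S4  S2 
 * S3   S5  S3 
   S4   S2  S4 
   S5   S3  S5 
(> = start, * = accepting)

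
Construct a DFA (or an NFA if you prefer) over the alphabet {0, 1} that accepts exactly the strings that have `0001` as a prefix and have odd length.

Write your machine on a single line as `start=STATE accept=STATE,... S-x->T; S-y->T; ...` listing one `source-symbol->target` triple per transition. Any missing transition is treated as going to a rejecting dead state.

start=A; accept=H; A-0->B; A-1->C; B-0->D; B-1->E; C-0->E; C-1->E; D-0->F; D-1->C; E-0->C; E-1->C; F-0->E; F-1->G; G-0->H; G-1->H; H-0->G; H-1->G

Run two small machines in parallel and take their product. The first has 6 states tracking whether the input so far still matches the prefix `0001`; the second has 2 states tracking the input length modulo 2. A product state is a pair (one from each), accepting exactly when both do.
With 8 states:
       0  1 
>  A   B  C 
   B   D  E 
   C   E  E 
   D   F  C 
   E   C  C 
   F   E  G 
   G   H  H 
 * H   G  G 
(> = start, * = accepting)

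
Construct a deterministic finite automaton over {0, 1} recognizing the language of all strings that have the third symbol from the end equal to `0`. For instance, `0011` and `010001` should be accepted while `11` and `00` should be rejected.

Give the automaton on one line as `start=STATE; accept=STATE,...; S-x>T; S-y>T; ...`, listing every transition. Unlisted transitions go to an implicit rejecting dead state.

start=q0; accept=q7,q8,q9,q10; q0-0>q1; q0-1>q2; q1-0>q3; q1-1>q4; q2-0>q5; q2-1>q6; q3-0>q7; q3-1>q8; q4-0>q9; q4-1>q10; q5-0>q11; q5-1>q12; q6-0>q13; q6-1>q14; q7-0>q7; q7-1>q8; q8-0>q9; q8-1>q10; q9-0>q11; q9-1>q12; q10-0>q13; q10-1>q14; q11-0>q7; q11-1>q8; q12-0>q9; q12-1>q10; q13-0>q11; q13-1>q12; q14-0>q13; q14-1>q14

A DFA must remember the last 3 symbols (since which symbol is third-to-last isn't known until the input ends). Use one state per possible window of the last ≤3 symbols; accept from those whose window starts with `0`.
A 15-state machine:
          0    1  
>  q0     q1   q2 
   q1     q3   q4 
   q2     q5   q6 
   q3     q7   q8 
   q4     q9  q10 
   q5    q11  q12 
   q6    q13  q14 
 * q7     q7   q8 
 * q8     q9  q10 
 * q9    q11  q12 
 * q10   q13  q14 
   q11    q7   q8 
   q12    q9  q10 
   q13   q11  q12 
   q14   q13  q14 
(> = start, * = accepting)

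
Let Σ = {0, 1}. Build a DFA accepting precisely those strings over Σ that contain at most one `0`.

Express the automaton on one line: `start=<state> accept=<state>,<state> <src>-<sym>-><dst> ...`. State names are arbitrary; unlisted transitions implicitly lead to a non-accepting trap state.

start=s0 accept=s0,s1 s0-0->s1 s0-1->s0 s1-0->s2 s1-1->s1 s2-0->s2 s2-1->s2

Count `0`s, saturating at 2: state s0 means no `0` yet, s1 means one `0` seen, s2 means more than one. Each `0` increments (capped at s2); other symbols loop. Accept from {s0, s1}.
A 3-state machine:
        0   1  
>* s0   s1  s0 
 * s1   s2  s1 
   s2   s2  s2 
(> = start, * = accepting)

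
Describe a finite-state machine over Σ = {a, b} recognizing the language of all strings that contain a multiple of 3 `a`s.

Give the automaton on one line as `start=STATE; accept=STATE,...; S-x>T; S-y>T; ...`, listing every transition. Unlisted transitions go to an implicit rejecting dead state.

Keep the running count of `a`s modulo 3: each `a` advances along the cycle S0 → S1 → S2 → S0 while other symbols loop. Accept at S0.
A 3-state machine:
        a   b  
>* S0   S1  S0 
   S1   S2  S1 
   S2   S0  S2 
(> = start, * = accepting)

start=S0; accept=S0; S0-a>S1; S0-b>S0; S1-a>S2; S1-b>S1; S2-a>S0; S2-b>S2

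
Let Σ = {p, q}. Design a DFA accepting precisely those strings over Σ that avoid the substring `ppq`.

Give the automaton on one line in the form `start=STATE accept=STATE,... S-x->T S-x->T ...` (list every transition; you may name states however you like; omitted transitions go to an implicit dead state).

start=A accept=A,B,C A-p->B A-q->A B-p->C B-q->A C-p->C C-q->D D-p->D D-q->D

Track partial matches of the forbidden pattern `ppq`. State D is a dead state reached once `ppq` has occurred; every other state accepts. A means no part of `ppq` is currently matched.
A 4-state machine:
       p  q 
>* A   B  A 
 * B   C  A 
 * C   C  D 
   D   D  D 
(> = start, * = accepting)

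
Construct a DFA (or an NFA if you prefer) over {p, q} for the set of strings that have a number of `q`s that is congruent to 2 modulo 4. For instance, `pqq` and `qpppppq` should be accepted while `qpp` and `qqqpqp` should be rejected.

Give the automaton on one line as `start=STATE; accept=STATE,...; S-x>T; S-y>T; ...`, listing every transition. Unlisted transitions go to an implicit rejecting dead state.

start=s0; accept=s2; s0-p>s0; s0-q>s1; s1-p>s1; s1-q>s2; s2-p>s2; s2-q>s3; s3-p>s3; s3-q>s0

Keep the running count of `q`s modulo 4: each `q` advances along the cycle s0 → s1 → s2 → s3 → s0 while other symbols loop. Accept at s2.
        p   q  
>  s0   s0  s1 
   s1   s1  s2 
 * s2   s2  s3 
   s3   s3  s0 
(> = start, * = accepting)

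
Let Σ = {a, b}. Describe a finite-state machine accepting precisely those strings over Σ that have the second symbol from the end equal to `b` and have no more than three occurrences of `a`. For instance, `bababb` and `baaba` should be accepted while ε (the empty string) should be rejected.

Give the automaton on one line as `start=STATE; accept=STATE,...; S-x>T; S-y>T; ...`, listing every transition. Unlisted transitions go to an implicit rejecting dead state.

start=s0; accept=s5,s6,s9,s10,s13,s14,s15; s0-a>s1; s0-b>s2; s1-a>s3; s1-b>s4; s2-a>s5; s2-b>s6; s3-a>s7; s3-b>s8; s4-a>s9; s4-b>s10; s5-a>s3; s5-b>s4; s6-a>s5; s6-b>s6; s7-a>s11; s7-b>s12; s8-a>s13; s8-b>s14; s9-a>s7; s9-b>s8; s10-a>s9; s10-b>s10; s11-a>s11; s11-b>s11; s12-a>s11; s12-b>s15; s13-a>s11; s13-b>s12; s14-a>s13; s14-b>s14; s15-a>s11; s15-b>s15

Build one automaton per condition and run them in lockstep. The first has 7 states tracking the last 2 symbols read; the second has 5 states tracking the count of `a`s, saturating at 4. A product state is a pair (one from each), accepting exactly when both do. Minimizing collapses redundant product states.
          a    b  
>  s0     s1   s2 
   s1     s3   s4 
   s2     s5   s6 
   s3     s7   s8 
   s4     s9  s10 
 * s5     s3   s4 
 * s6     s5   s6 
   s7    s11  s12 
   s8    s13  s14 
 * s9     s7   s8 
 * s10    s9  s10 
   s11   s11  s11 
   s12   s11  s15 
 * s13   s11  s12 
 * s14   s13  s14 
 * s15   s11  s15 
(> = start, * = accepting)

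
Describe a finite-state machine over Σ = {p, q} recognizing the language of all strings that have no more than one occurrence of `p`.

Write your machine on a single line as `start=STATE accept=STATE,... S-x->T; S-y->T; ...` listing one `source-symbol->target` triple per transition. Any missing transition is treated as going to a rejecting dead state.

start=s0; accept=s0,s1; s0-p->s1; s0-q->s0; s1-p->s2; s1-q->s1; s2-p->s2; s2-q->s2

Only the number of `p`s matters, and only up to 2. Make a chain s0 → s1 → s2 advanced by each `p` (with s2 absorbing); every other symbol self-loops. The accepting set is {s0, s1}.
With 3 states:
        p   q  
>* s0   s1  s0 
 * s1   s2  s1 
   s2   s2  s2 
(> = start, * = accepting)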